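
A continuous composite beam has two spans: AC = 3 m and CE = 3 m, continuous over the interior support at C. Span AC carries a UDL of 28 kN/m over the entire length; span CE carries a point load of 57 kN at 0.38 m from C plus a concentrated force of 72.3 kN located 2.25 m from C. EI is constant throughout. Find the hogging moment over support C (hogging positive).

M_C = 37.32 kN·m

Release continuity at C by inserting a hinge; the redundant is the internal moment M_C. The primary structure is two simply-supported spans AC and CE.
End slopes at the hinge C, treating each span as simply supported:
  span AC: UDL 28: wL³/(24EI) = 31.5/EI
  span CE: point load 57 at a = 0.38: Pab(L + b)/(6LEI) = 17.72/EI
  span CE: point load 72.3 at a = 2.25: Pab(L + b)/(6LEI) = 25.42/EI
  relative rotation θ_0 = (31.5 + 43.14)/EI = 74.64/EI
A unit hogging moment at C produces rotation L₁/(3EI) + L₂/(3EI) = 2/EI.
Compatibility: M_C·(L₁+L₂)/(3EI) = θ_0, giving M_C = 37.32 kN·m (hogging).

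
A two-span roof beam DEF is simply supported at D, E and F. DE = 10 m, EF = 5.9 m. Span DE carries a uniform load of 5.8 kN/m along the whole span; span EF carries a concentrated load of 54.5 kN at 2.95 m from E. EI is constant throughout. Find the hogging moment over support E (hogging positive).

Take M_E as the redundant. Released structure: two simple spans DE and EF with a hinge at E.
End slopes at the hinge E, treating each span as simply supported:
  span DE: UDL 5.8: wL³/(24EI) = 241.7/EI
  span EF: point load 54.5 at a = 2.95: Pab(L + b)/(6LEI) = 118.6/EI
  relative rotation θ_0 = (241.7 + 118.6)/EI = 360.2/EI
A unit hogging moment at E produces rotation L₁/(3EI) + L₂/(3EI) = 5.3/EI.
Compatibility: M_E·(L₁+L₂)/(3EI) = θ_0, giving M_E = 67.97 kN·m (hogging).

M_E = 67.97 kN·m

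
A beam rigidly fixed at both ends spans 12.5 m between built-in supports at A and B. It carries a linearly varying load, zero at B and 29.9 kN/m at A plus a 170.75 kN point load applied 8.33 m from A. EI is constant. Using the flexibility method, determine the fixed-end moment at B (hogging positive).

M_B = 471.9 kN·m

Take the two fixed-end moments M_A, M_B as redundants; the released structure is the simple span AB.
On the primary (simply-supported) span, the end slopes from the loading are:
  at A: triangular load, peak 29.9: w₀L³/(45EI) = 1298/EI
  at B: triangular load, peak 29.9: 7w₀L³/(360EI) = 1136/EI
  at A: point load 170.75 at a = 8.33: Pab(L + b)/(6LEI) = 1318/EI
  at B: point load 170.75 at a = 8.33: Pab(L + a)/(6LEI) = 1647/EI
  θ_A0 = 2616/EI,  θ_B0 = 2783/EI
Flexibility coefficients: a unit moment at one end gives L/(3EI) there and L/(6EI) at the far end, so f₁₁ = f₂₂ = 4.167/EI and f₁₂ = f₂₁ = 2.083/EI.
Compatibility — zero rotation at each built-in end:
  4.167 M_A + 2.083 M_B = 2616
  2.083 M_A + 4.167 M_B = 2783
Solving the pair gives M_A = 391.9 kN·m and M_B = 471.9 kN·m (hogging).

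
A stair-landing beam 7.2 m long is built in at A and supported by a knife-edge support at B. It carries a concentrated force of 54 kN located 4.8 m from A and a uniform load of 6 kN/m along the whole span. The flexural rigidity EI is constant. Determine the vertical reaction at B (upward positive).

Choose R_B as the redundant. The primary structure is the cantilever fixed at A.
Downward deflection at the released point B due to the loads:
  point load 54 at a = 4.8: Pa²(3L − a)/(6EI) = 3484/EI
  UDL 6: wL⁴/(8EI) = 2016/EI
  δ_0 = 5499/EI
Tip deflection under a unit load at B: L³/(3EI) = 124.4/EI.
The prop prevents deflection at B: R_B = δ_0/δ_{BB} = 5499/124.4 = 44.2 kN.

R_B = 44.2 kN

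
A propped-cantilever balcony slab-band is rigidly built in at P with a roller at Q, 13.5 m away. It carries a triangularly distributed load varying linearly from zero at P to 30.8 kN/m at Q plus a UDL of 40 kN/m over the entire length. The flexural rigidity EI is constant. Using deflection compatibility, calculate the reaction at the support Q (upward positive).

Release the roller at Q. Primary structure: cantilever fixed at P.
Deflection at Q on the released cantilever, summing each load's contribution:
  triangular load, peak 30.8 at the free end: 11w₀L⁴/(120EI) = 93777/EI
  UDL 40: wL⁴/(8EI) = 166075/EI
  δ_0 = 259853/EI
Tip deflection under a unit load at Q: L³/(3EI) = 820.1/EI.
Compatibility at Q: δ_0 − R_Q·δ_{QQ} = 0, so R_Q = 259853/820.1 = 316.8 kN.

R_Q = 316.8 kN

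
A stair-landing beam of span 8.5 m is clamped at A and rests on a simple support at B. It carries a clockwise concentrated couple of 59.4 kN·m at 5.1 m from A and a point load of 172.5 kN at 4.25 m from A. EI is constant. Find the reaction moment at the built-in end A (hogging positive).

Choose R_B as the redundant. The primary structure is the cantilever fixed at A.
Free-end deflection of the primary structure under the applied loading (downward +):
  clockwise couple 59.4 at a = 5.1: M₀a(2L − a)/(2EI) = 1802/EI
  point load 172.5 at a = 4.25: Pa²(3L − a)/(6EI) = 11035/EI
  δ_0 = 12838/EI
Flexibility coefficient — unit upward force at B: δ_{BB} = L³/(3EI) = 204.7/EI.
Compatibility at B: δ_0 − R_B·δ_{BB} = 0, so R_B = 12838/204.7 = 62.71 kN.
Moment equilibrium about A: M_A = Σ(load moments about A) − R_B·L = 792.5 − 62.71×8.5 = 259.5 kN·m.

M_A = 259.5 kN·m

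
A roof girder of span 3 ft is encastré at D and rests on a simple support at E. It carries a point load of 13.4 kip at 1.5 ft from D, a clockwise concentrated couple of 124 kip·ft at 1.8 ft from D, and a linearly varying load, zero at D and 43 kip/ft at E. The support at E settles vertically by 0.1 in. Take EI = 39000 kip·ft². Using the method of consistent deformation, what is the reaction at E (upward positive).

Remove the prop at E; the released (primary) structure is a cantilever built in at D.
Downward deflection at the released point E due to the loads:
  point load 13.4 at a = 1.5: Pa²(3L − a)/(6EI) = 37.69/EI
  clockwise couple 124 at a = 1.8: M₀a(2L − a)/(2EI) = 468.7/EI
  triangular load, peak 43 at the free end: 11w₀L⁴/(120EI) = 319.3/EI
  δ_0 = 825.7/EI
Tip deflection under a unit load at E: L³/(3EI) = 9/EI.
With EI = 39000 kip·ft²: δ_0 = 0.021171 ft and δ_{EE} = 0.000231 ft/kip.
Compatibility — the beam at E must follow the support down by 0.008333 ft: δ_0 − R_E·δ_{EE} = 0.008333, so R_E = (0.021171 − 0.008333)/0.000231 = 55.63 kip.

R_E = 55.63 kip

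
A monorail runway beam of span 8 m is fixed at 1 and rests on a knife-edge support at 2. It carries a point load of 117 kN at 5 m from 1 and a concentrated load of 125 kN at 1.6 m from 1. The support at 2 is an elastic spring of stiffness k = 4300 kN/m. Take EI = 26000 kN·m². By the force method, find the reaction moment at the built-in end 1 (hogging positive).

Release the roller at 2. Primary structure: cantilever fixed at 1.
Free-end deflection of the primary structure under the applied loading (downward +):
  point load 117 at a = 5: Pa²(3L − a)/(6EI) = 9262/EI
  point load 125 at a = 1.6: Pa²(3L − a)/(6EI) = 1195/EI
  δ_0 = 10457/EI
Flexibility coefficient — unit upward force at 2: δ_{22} = L³/(3EI) = 170.7/EI.
With EI = 26000 kN·m²: δ_0 = 0.4022 m and δ_{22} = 0.006564 m/kN.
Compatibility — the spring shortens by R_2/k under the reaction it provides: δ_0 − R_2·δ_{22} = R_2/k. With 1/k = 0.000233 m/kN, R_2 = δ_0 / (δ_{22} + 1/k) = 0.4022 / (0.006564 + 0.000233) = 59.18 kN.
Moment equilibrium about 1: M_1 = Σ(load moments about 1) − R_2·L = 785 − 59.18×8 = 311.6 kN·m.

M_1 = 311.6 kN·m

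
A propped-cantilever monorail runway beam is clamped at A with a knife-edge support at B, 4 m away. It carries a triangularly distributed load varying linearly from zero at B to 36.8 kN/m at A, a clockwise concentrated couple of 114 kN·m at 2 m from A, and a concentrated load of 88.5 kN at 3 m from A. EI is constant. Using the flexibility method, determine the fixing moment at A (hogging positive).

M_A = 66.49 kN·m

Release the roller at B. Primary structure: cantilever fixed at A.
Deflection at B on the released cantilever, summing each load's contribution:
  triangular load, peak 36.8 at the fixed end: w₀L⁴/(30EI) = 314/EI
  clockwise couple 114 at a = 2: M₀a(2L − a)/(2EI) = 684/EI
  point load 88.5 at a = 3: Pa²(3L − a)/(6EI) = 1195/EI
  δ_0 = 2193/EI
Flexibility coefficient — unit upward force at B: δ_{BB} = L³/(3EI) = 21.33/EI.
Compatibility at B: δ_0 − R_B·δ_{BB} = 0, so R_B = 2193/21.33 = 102.8 kN.
Moment equilibrium about A: M_A = Σ(load moments about A) − R_B·L = 477.6 − 102.8×4 = 66.49 kN·m.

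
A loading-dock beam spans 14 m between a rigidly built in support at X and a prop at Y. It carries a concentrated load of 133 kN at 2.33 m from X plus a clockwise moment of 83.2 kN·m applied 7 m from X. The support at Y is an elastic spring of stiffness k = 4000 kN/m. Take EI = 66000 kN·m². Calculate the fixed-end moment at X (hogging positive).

Release the roller at Y. Primary structure: cantilever fixed at X.
Primary-structure tip deflection at Y by superposition:
  point load 133 at a = 2.33: Pa²(3L − a)/(6EI) = 4774/EI
  clockwise couple 83.2 at a = 7: M₀a(2L − a)/(2EI) = 6115/EI
  δ_0 = 10889/EI
Tip deflection under a unit load at Y: L³/(3EI) = 914.7/EI.
With EI = 66000 kN·m²: δ_0 = 0.16499 m and δ_{YY} = 0.013859 m/kN.
Compatibility — the spring shortens by R_Y/k under the reaction it provides: δ_0 − R_Y·δ_{YY} = R_Y/k. With 1/k = 0.00025 m/kN, R_Y = δ_0 / (δ_{YY} + 1/k) = 0.16499 / (0.013859 + 0.00025) = 11.69 kN.
Moment equilibrium about X: M_X = Σ(load moments about X) − R_Y·L = 393.1 − 11.69×14 = 229.4 kN·m.

M_X = 229.4 kN·m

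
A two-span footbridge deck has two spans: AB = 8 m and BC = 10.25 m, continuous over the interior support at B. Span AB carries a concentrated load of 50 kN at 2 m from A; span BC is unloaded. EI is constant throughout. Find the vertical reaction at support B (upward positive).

R_B = 17.07 kN

Release continuity at B by inserting a hinge; the redundant is the internal moment M_B. The primary structure is two simply-supported spans AB and BC.
Rotations at B on the released spans (each span's end-slope, ×1/EI):
  span AB: point load 50 at a = 2: Pab(L + a)/(6LEI) = 125/EI
  relative rotation θ_0 = (125 + 0)/EI = 125/EI
A unit hogging moment at B produces rotation L₁/(3EI) + L₂/(3EI) = 6.083/EI.
Compatibility: M_B·(L₁+L₂)/(3EI) = θ_0, giving M_B = 20.55 kN·m (hogging).
Span AB, ΣM about A with M_B applied at B: R_B^{AB}·8 = 100 + 20.55, so R_B^{AB} = 15.07 kN and R_A = 50 − 15.07 = 34.93 kN.
Span BC, ΣM about C: R_B^{BC}·10.25 = 0 + 20.55, so R_B^{BC} = 2.005 kN and R_C = 0 − 2.005 = -2.005 kN.
R_B = 15.07 + 2.005 = 17.07 kN.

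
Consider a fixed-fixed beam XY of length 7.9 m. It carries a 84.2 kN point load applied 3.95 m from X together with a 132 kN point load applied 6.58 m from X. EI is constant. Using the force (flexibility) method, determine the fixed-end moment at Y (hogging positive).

M_Y = 204 kN·m

Release both end moments; the primary structure is a simply-supported span XY with redundants M_X and M_Y.
End rotations of the released simple span under the applied load (×1/EI):
  at X: point load 84.2 at a = 3.95: Pab(L + b)/(6LEI) = 328.4/EI
  at Y: point load 84.2 at a = 3.95: Pab(L + a)/(6LEI) = 328.4/EI
  at X: point load 132 at a = 6.58: Pab(L + b)/(6LEI) = 223/EI
  at Y: point load 132 at a = 6.58: Pab(L + a)/(6LEI) = 350.2/EI
  θ_X0 = 551.4/EI,  θ_Y0 = 678.7/EI
Flexibility coefficients: a unit moment at one end gives L/(3EI) there and L/(6EI) at the far end, so f₁₁ = f₂₂ = 2.633/EI and f₁₂ = f₂₁ = 1.317/EI.
Compatibility — zero rotation at each built-in end:
  2.633 M_X + 1.317 M_Y = 551.4
  1.317 M_X + 2.633 M_Y = 678.7
Solving the pair gives M_X = 107.4 kN·m and M_Y = 204 kN·m (hogging).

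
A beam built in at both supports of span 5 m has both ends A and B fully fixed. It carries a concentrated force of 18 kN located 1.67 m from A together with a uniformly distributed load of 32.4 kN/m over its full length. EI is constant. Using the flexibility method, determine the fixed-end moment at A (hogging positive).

Release both end moments; the primary structure is a simply-supported span AB with redundants M_A and M_B.
Simple-span end rotations at A and B under the given loads:
  at A: point load 18 at a = 1.67: Pab(L + b)/(6LEI) = 27.79/EI
  at B: point load 18 at a = 1.67: Pab(L + a)/(6LEI) = 22.26/EI
  at A: UDL 32.4: wL³/(24EI) = 168.8/EI
  at B: UDL 32.4: wL³/(24EI) = 168.8/EI
  θ_A0 = 196.5/EI,  θ_B0 = 191/EI
Flexibility coefficients: a unit moment at one end gives L/(3EI) there and L/(6EI) at the far end, so f₁₁ = f₂₂ = 1.667/EI and f₁₂ = f₂₁ = 0.8333/EI.
Compatibility — zero rotation at each built-in end:
  1.667 M_A + 0.8333 M_B = 196.5
  0.8333 M_A + 1.667 M_B = 191
Solving the pair gives M_A = 80.83 kN·m and M_B = 74.19 kN·m (hogging).

M_A = 80.83 kN·m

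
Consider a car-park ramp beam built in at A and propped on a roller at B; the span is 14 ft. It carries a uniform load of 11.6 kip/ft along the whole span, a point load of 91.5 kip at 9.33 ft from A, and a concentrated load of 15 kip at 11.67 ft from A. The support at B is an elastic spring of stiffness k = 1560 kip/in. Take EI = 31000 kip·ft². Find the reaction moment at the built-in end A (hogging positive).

Choose R_B as the redundant. The primary structure is the cantilever fixed at A.
Downward deflection at the released point B due to the loads:
  UDL 11.6: wL⁴/(8EI) = 55703/EI
  point load 91.5 at a = 9.33: Pa²(3L − a)/(6EI) = 43369/EI
  point load 15 at a = 11.67: Pa²(3L − a)/(6EI) = 10327/EI
  δ_0 = 109399/EI
Tip deflection under a unit load at B: L³/(3EI) = 914.7/EI.
With EI = 31000 kip·ft²: δ_0 = 3.529 ft and δ_{BB} = 0.029505 ft/kip.
Compatibility — the spring shortens by R_B/k under the reaction it provides: δ_0 − R_B·δ_{BB} = R_B/k. With 1/k = 1/(1560×12) ft/kip = 0.000053 ft/kip, R_B = δ_0 / (δ_{BB} + 1/k) = 3.529 / (0.029505 + 0.000053) = 119.4 kip.
Moment equilibrium about A: M_A = Σ(load moments about A) − R_B·L = 2166 − 119.4×14 = 494.1 kip·ft.

M_A = 494.1 kip·ft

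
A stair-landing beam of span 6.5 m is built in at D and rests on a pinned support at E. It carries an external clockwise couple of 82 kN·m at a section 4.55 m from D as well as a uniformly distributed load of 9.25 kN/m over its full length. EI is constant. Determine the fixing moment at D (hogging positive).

M_D = 18.92 kN·m

Remove the prop at E; the released (primary) structure is a cantilever built in at D.
Primary-structure tip deflection at E by superposition:
  clockwise couple 82 at a = 4.55: M₀a(2L − a)/(2EI) = 1576/EI
  UDL 9.25: wL⁴/(8EI) = 2064/EI
  δ_0 = 3640/EI
Flexibility coefficient — unit upward force at E: δ_{EE} = L³/(3EI) = 91.54/EI.
Compatibility at E: δ_0 − R_E·δ_{EE} = 0, so R_E = 3640/91.54 = 39.77 kN.
Moment equilibrium about D: M_D = Σ(load moments about D) − R_E·L = 277.4 − 39.77×6.5 = 18.92 kN·m.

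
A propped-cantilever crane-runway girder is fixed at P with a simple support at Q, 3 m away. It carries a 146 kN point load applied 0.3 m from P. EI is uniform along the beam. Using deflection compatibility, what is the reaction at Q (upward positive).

R_Q = 2.117 kN

Release the roller at Q. Primary structure: cantilever fixed at P.
Free-end deflection of the primary structure under the applied loading (downward +):
  point load 146 at a = 0.3: Pa²(3L − a)/(6EI) = 19.05/EI
Flexibility coefficient — unit upward force at Q: δ_{QQ} = L³/(3EI) = 9/EI.
Compatibility at Q: δ_0 − R_Q·δ_{QQ} = 0, so R_Q = 19.05/9 = 2.117 kN.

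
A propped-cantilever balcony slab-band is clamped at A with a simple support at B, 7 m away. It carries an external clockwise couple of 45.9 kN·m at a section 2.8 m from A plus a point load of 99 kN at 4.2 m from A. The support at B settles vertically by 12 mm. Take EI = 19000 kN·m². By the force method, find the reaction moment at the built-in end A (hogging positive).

Release the roller at B. Primary structure: cantilever fixed at A.
Downward deflection at the released point B due to the loads:
  clockwise couple 45.9 at a = 2.8: M₀a(2L − a)/(2EI) = 719.7/EI
  point load 99 at a = 4.2: Pa²(3L − a)/(6EI) = 4890/EI
  δ_0 = 5610/EI
Tip deflection under a unit load at B: L³/(3EI) = 114.3/EI.
With EI = 19000 kN·m²: δ_0 = 0.29524 m and δ_{BB} = 0.006018 m/kN.
Compatibility — the beam at B must follow the support down by 0.012 m: δ_0 − R_B·δ_{BB} = 0.012, so R_B = (0.29524 − 0.012)/0.006018 = 47.07 kN.
Moment equilibrium about A: M_A = Σ(load moments about A) − R_B·L = 461.7 − 47.07×7 = 132.2 kN·m.

M_A = 132.2 kN·m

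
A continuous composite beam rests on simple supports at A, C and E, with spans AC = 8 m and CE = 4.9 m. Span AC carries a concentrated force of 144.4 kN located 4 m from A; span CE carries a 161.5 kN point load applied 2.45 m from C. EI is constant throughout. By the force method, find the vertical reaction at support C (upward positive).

R_C = 215.7 kN

Insert a hinge at C; M_C is the redundant, and each span becomes simply supported.
Discontinuity in slope at C on the released structure — sum the simple-span end rotations:
  span AC: point load 144.4 at a = 4: Pab(L + a)/(6LEI) = 577.6/EI
  span CE: point load 161.5 at a = 2.45: Pab(L + b)/(6LEI) = 242.4/EI
  relative rotation θ_0 = (577.6 + 242.4)/EI = 820/EI
A unit hogging moment at C produces rotation L₁/(3EI) + L₂/(3EI) = 4.3/EI.
Slope continuity at C: θ_0 = M_C·4.3/EI, so M_C = 820/4.3 = 190.7 kN·m (hogging).
Span AC, ΣM about A with M_C applied at C: R_C^{AC}·8 = 577.6 + 190.7, so R_C^{AC} = 96.04 kN and R_A = 144.4 − 96.04 = 48.36 kN.
Span CE, ΣM about E: R_C^{CE}·4.9 = 395.7 + 190.7, so R_C^{CE} = 119.7 kN and R_E = 161.5 − 119.7 = 41.83 kN.
R_C = 96.04 + 119.7 = 215.7 kN.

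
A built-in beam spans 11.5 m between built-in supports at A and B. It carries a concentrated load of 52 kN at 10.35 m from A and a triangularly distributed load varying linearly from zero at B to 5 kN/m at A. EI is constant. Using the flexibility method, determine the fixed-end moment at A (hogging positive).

Take the two fixed-end moments M_A, M_B as redundants; the released structure is the simple span AB.
End rotations of the released simple span under the applied load (×1/EI):
  at A: point load 52 at a = 10.35: Pab(L + b)/(6LEI) = 113.5/EI
  at B: point load 52 at a = 10.35: Pab(L + a)/(6LEI) = 196/EI
  at A: triangular load, peak 5: w₀L³/(45EI) = 169/EI
  at B: triangular load, peak 5: 7w₀L³/(360EI) = 147.9/EI
  θ_A0 = 282.5/EI,  θ_B0 = 343.9/EI
Flexibility coefficients: a unit moment at one end gives L/(3EI) there and L/(6EI) at the far end, so f₁₁ = f₂₂ = 3.833/EI and f₁₂ = f₂₁ = 1.917/EI.
Compatibility — zero rotation at each built-in end:
  3.833 M_A + 1.917 M_B = 282.5
  1.917 M_A + 3.833 M_B = 343.9
Solving the pair gives M_A = 38.44 kN·m and M_B = 70.48 kN·m (hogging).

M_A = 38.44 kN·m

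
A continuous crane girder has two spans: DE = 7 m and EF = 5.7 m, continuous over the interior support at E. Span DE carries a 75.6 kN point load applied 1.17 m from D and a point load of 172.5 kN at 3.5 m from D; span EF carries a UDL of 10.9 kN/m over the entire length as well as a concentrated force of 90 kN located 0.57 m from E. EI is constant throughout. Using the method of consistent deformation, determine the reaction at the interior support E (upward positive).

R_E = 270.8 kN

Take M_E as the redundant. Released structure: two simple spans DE and EF with a hinge at E.
Rotations at E on the released spans (each span's end-slope, ×1/EI):
  span DE: point load 75.6 at a = 1.17: Pab(L + a)/(6LEI) = 100.3/EI
  span DE: point load 172.5 at a = 3.5: Pab(L + a)/(6LEI) = 528.3/EI
  span EF: UDL 10.9: wL³/(24EI) = 84.11/EI
  span EF: point load 90 at a = 0.57: Pab(L + b)/(6LEI) = 83.34/EI
  relative rotation θ_0 = (628.6 + 167.4)/EI = 796/EI
A unit hogging moment at E produces rotation L₁/(3EI) + L₂/(3EI) = 4.233/EI.
Slope continuity at E: θ_0 = M_E·4.233/EI, so M_E = 796/4.233 = 188 kN·m (hogging).
Span DE, ΣM about D with M_E applied at E: R_E^{DE}·7 = 692.2 + 188, so R_E^{DE} = 125.7 kN and R_D = 248.1 − 125.7 = 122.4 kN.
Span EF, ΣM about F: R_E^{EF}·5.7 = 638.8 + 188, so R_E^{EF} = 145.1 kN and R_F = 152.1 − 145.1 = 7.075 kN.
R_E = 125.7 + 145.1 = 270.8 kN.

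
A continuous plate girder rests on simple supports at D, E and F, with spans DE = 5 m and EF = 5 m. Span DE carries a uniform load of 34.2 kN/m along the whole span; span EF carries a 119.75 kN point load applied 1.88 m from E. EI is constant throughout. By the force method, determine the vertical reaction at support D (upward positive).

R_D = 63.41 kN

Insert a hinge at E; M_E is the redundant, and each span becomes simply supported.
End slopes at the hinge E, treating each span as simply supported:
  span DE: UDL 34.2: wL³/(24EI) = 178.1/EI
  span EF: point load 119.75 at a = 1.88: Pab(L + b)/(6LEI) = 190.1/EI
  relative rotation θ_0 = (178.1 + 190.1)/EI = 368.2/EI
A unit hogging moment at E produces rotation L₁/(3EI) + L₂/(3EI) = 3.333/EI.
Slope continuity at E: θ_0 = M_E·3.333/EI, so M_E = 368.2/3.333 = 110.5 kN·m (hogging).
Span DE, ΣM about D with M_E applied at E: R_E^{DE}·5 = 427.5 + 110.5, so R_E^{DE} = 107.6 kN and R_D = 171 − 107.6 = 63.41 kN.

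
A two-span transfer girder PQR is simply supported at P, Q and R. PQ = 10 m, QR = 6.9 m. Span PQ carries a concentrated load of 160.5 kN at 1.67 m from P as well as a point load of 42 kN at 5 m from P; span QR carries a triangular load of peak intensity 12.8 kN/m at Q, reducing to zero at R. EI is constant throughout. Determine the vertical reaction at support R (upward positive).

Take M_Q as the redundant. Released structure: two simple spans PQ and QR with a hinge at Q.
End slopes at the hinge Q, treating each span as simply supported:
  span PQ: point load 160.5 at a = 1.67: Pab(L + a)/(6LEI) = 434.3/EI
  span PQ: point load 42 at a = 5: Pab(L + a)/(6LEI) = 262.5/EI
  span QR: triangular load, peak 12.8: w₀L³/(45EI) = 93.44/EI
  relative rotation θ_0 = (696.8 + 93.44)/EI = 790.2/EI
A unit hogging moment at Q produces rotation L₁/(3EI) + L₂/(3EI) = 5.633/EI.
Compatibility: M_Q·(L₁+L₂)/(3EI) = θ_0, giving M_Q = 140.3 kN·m (hogging).
Span QR, ΣM about R: R_Q^{QR}·6.9 = 203.1 + 140.3, so R_Q^{QR} = 49.77 kN and R_R = 44.16 − 49.77 = -5.61 kN.

R_R = -5.61 kN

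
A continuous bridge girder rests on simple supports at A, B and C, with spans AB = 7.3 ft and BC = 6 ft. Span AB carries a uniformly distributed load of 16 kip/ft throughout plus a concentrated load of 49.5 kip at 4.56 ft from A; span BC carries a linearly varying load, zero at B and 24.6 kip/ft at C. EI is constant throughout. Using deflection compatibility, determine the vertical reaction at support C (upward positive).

R_C = 29.27 kip

Insert a hinge at B; M_B is the redundant, and each span becomes simply supported.
Rotations at B on the released spans (each span's end-slope, ×1/EI):
  span AB: UDL 16: wL³/(24EI) = 259.3/EI
  span AB: point load 49.5 at a = 4.56: Pab(L + a)/(6LEI) = 167.5/EI
  span BC: triangular load, peak 24.6: 7w₀L³/(360EI) = 103.3/EI
  relative rotation θ_0 = (426.8 + 103.3)/EI = 530.1/EI
A unit hogging moment at B produces rotation L₁/(3EI) + L₂/(3EI) = 4.433/EI.
Compatibility: M_B·(L₁+L₂)/(3EI) = θ_0, giving M_B = 119.6 kip·ft (hogging).
Span BC, ΣM about C: R_B^{BC}·6 = 147.6 + 119.6, so R_B^{BC} = 44.53 kip and R_C = 73.8 − 44.53 = 29.27 kip.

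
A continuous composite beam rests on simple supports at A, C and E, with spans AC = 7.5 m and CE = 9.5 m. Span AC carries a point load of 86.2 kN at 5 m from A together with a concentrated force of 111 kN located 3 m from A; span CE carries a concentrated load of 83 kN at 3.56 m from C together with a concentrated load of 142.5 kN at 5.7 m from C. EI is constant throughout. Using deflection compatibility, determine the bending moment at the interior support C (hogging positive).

Take M_C as the redundant. Released structure: two simple spans AC and CE with a hinge at C.
Discontinuity in slope at C on the released structure — sum the simple-span end rotations:
  span AC: point load 86.2 at a = 5: Pab(L + a)/(6LEI) = 299.3/EI
  span AC: point load 111 at a = 3: Pab(L + a)/(6LEI) = 349.6/EI
  span CE: point load 83 at a = 3.56: Pab(L + b)/(6LEI) = 475.4/EI
  span CE: point load 142.5 at a = 5.7: Pab(L + b)/(6LEI) = 720.2/EI
  relative rotation θ_0 = (649 + 1196)/EI = 1845/EI
A unit hogging moment at C produces rotation L₁/(3EI) + L₂/(3EI) = 5.667/EI.
Slope continuity at C: θ_0 = M_C·5.667/EI, so M_C = 1845/5.667 = 325.5 kN·m (hogging).

M_C = 325.5 kN·m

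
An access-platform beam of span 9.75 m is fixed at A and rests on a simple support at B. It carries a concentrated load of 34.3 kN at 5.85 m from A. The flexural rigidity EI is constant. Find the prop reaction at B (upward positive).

Remove the prop at B; the released (primary) structure is a cantilever built in at A.
Deflection at B on the released cantilever, summing each load's contribution:
  point load 34.3 at a = 5.85: Pa²(3L − a)/(6EI) = 4578/EI
Flexibility coefficient — unit upward force at B: δ_{BB} = L³/(3EI) = 309/EI.
Compatibility at B: δ_0 − R_B·δ_{BB} = 0, so R_B = 4578/309 = 14.82 kN.

R_B = 14.82 kN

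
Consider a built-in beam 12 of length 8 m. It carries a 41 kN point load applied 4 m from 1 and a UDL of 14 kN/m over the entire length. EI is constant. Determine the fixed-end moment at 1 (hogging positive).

M_1 = 115.7 kN·m

Release both end moments; the primary structure is a simply-supported span 12 with redundants M_1 and M_2.
End rotations of the released simple span under the applied load (×1/EI):
  at 1: point load 41 at a = 4: Pab(L + b)/(6LEI) = 164/EI
  at 2: point load 41 at a = 4: Pab(L + a)/(6LEI) = 164/EI
  at 1: UDL 14: wL³/(24EI) = 298.7/EI
  at 2: UDL 14: wL³/(24EI) = 298.7/EI
  θ_10 = 462.7/EI,  θ_20 = 462.7/EI
Flexibility coefficients: a unit moment at one end gives L/(3EI) there and L/(6EI) at the far end, so f₁₁ = f₂₂ = 2.667/EI and f₁₂ = f₂₁ = 1.333/EI.
Compatibility — zero rotation at each built-in end:
  2.667 M_1 + 1.333 M_2 = 462.7
  1.333 M_1 + 2.667 M_2 = 462.7
Solving the pair gives M_1 = 115.7 kN·m and M_2 = 115.7 kN·m (hogging).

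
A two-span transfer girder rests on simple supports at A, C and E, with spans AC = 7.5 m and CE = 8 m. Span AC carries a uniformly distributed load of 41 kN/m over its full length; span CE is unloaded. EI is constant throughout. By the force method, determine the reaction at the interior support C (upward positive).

Take M_C as the redundant. Released structure: two simple spans AC and CE with a hinge at C.
End slopes at the hinge C, treating each span as simply supported:
  span AC: UDL 41: wL³/(24EI) = 720.7/EI
  relative rotation θ_0 = (720.7 + 0)/EI = 720.7/EI
A unit hogging moment at C produces rotation L₁/(3EI) + L₂/(3EI) = 5.167/EI.
Compatibility: M_C·(L₁+L₂)/(3EI) = θ_0, giving M_C = 139.5 kN·m (hogging).
Span AC, ΣM about A with M_C applied at C: R_C^{AC}·7.5 = 1153 + 139.5, so R_C^{AC} = 172.3 kN and R_A = 307.5 − 172.3 = 135.2 kN.
Span CE, ΣM about E: R_C^{CE}·8 = 0 + 139.5, so R_C^{CE} = 17.44 kN and R_E = 0 − 17.44 = -17.44 kN.
R_C = 172.3 + 17.44 = 189.8 kN.

R_C = 189.8 kN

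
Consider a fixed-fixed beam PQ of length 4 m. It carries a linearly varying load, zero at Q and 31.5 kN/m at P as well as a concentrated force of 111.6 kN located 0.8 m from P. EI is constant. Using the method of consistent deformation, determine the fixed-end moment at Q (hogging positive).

M_Q = 31.08 kN·m

Take the two fixed-end moments M_P, M_Q as redundants; the released structure is the simple span PQ.
On the primary (simply-supported) span, the end slopes from the loading are:
  at P: triangular load, peak 31.5: w₀L³/(45EI) = 44.8/EI
  at Q: triangular load, peak 31.5: 7w₀L³/(360EI) = 39.2/EI
  at P: point load 111.6 at a = 0.8: Pab(L + b)/(6LEI) = 85.71/EI
  at Q: point load 111.6 at a = 0.8: Pab(L + a)/(6LEI) = 57.14/EI
  θ_P0 = 130.5/EI,  θ_Q0 = 96.34/EI
Flexibility coefficients: a unit moment at one end gives L/(3EI) there and L/(6EI) at the far end, so f₁₁ = f₂₂ = 1.333/EI and f₁₂ = f₂₁ = 0.6667/EI.
Compatibility — zero rotation at each built-in end:
  1.333 M_P + 0.6667 M_Q = 130.5
  0.6667 M_P + 1.333 M_Q = 96.34
Solving the pair gives M_P = 82.34 kN·m and M_Q = 31.08 kN·m (hogging).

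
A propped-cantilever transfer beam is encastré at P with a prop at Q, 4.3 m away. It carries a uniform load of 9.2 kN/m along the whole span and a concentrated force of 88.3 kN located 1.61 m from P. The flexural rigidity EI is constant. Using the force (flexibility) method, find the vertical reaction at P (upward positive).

Take the reaction at Q as the redundant and release it; the primary structure is a cantilever fixed at P.
Free-end deflection of the primary structure under the applied loading (downward +):
  UDL 9.2: wL⁴/(8EI) = 393.2/EI
  point load 88.3 at a = 1.61: Pa²(3L − a)/(6EI) = 430.7/EI
  δ_0 = 823.8/EI
Tip deflection under a unit load at Q: L³/(3EI) = 26.5/EI.
The prop prevents deflection at Q: R_Q = δ_0/δ_{QQ} = 823.8/26.5 = 31.09 kN.
Vertical equilibrium: R_P = ΣP − R_Q = 127.9 − 31.09 = 96.77 kN.

R_P = 96.77 kN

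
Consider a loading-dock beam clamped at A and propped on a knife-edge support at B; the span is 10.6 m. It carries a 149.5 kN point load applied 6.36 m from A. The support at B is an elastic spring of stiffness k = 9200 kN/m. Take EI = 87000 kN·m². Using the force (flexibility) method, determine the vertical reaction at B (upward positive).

R_B = 63.08 kN

Take the reaction at B as the redundant and release it; the primary structure is a cantilever fixed at A.
Deflection at B on the released cantilever, summing each load's contribution:
  point load 149.5 at a = 6.36: Pa²(3L − a)/(6EI) = 25640/EI
Flexibility coefficient — unit upward force at B: δ_{BB} = L³/(3EI) = 397/EI.
With EI = 87000 kN·m²: δ_0 = 0.29471 m and δ_{BB} = 0.004563 m/kN.
Compatibility — the spring shortens by R_B/k under the reaction it provides: δ_0 − R_B·δ_{BB} = R_B/k. With 1/k = 0.000109 m/kN, R_B = δ_0 / (δ_{BB} + 1/k) = 0.29471 / (0.004563 + 0.000109) = 63.08 kN.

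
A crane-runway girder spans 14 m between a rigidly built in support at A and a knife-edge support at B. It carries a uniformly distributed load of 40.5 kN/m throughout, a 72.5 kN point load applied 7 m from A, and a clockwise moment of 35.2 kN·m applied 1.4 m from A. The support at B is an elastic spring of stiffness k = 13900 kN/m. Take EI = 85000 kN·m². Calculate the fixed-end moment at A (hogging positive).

M_A = 1230 kN·m

Choose R_B as the redundant. The primary structure is the cantilever fixed at A.
Free-end deflection of the primary structure under the applied loading (downward +):
  UDL 40.5: wL⁴/(8EI) = 194481/EI
  point load 72.5 at a = 7: Pa²(3L − a)/(6EI) = 20723/EI
  clockwise couple 35.2 at a = 1.4: M₀a(2L − a)/(2EI) = 655.4/EI
  δ_0 = 215859/EI
Tip deflection under a unit load at B: L³/(3EI) = 914.7/EI.
With EI = 85000 kN·m²: δ_0 = 2.5395 m and δ_{BB} = 0.010761 m/kN.
Compatibility — the spring shortens by R_B/k under the reaction it provides: δ_0 − R_B·δ_{BB} = R_B/k. With 1/k = 0.000072 m/kN, R_B = δ_0 / (δ_{BB} + 1/k) = 2.5395 / (0.010761 + 0.000072) = 234.4 kN.
Moment equilibrium about A: M_A = Σ(load moments about A) − R_B·L = 4512 − 234.4×14 = 1230 kN·m.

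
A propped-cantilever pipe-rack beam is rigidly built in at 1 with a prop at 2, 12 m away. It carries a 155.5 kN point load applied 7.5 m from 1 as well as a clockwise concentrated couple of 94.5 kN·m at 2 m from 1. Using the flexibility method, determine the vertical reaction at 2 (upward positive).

Remove the prop at 2; the released (primary) structure is a cantilever built in at 1.
Downward deflection at the released point 2 due to the loads:
  point load 155.5 at a = 7.5: Pa²(3L − a)/(6EI) = 41548/EI
  clockwise couple 94.5 at a = 2: M₀a(2L − a)/(2EI) = 2079/EI
  δ_0 = 43627/EI
Flexibility coefficient — unit upward force at 2: δ_{22} = L³/(3EI) = 576/EI.
The prop prevents deflection at 2: R_2 = δ_0/δ_{22} = 43627/576 = 75.74 kN.

R_2 = 75.74 kN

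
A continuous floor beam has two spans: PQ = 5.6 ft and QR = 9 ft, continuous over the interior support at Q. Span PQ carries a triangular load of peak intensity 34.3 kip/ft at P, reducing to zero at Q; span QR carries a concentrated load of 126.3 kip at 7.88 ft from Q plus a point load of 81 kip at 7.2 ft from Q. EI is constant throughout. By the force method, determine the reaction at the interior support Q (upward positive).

Take M_Q as the redundant. Released structure: two simple spans PQ and QR with a hinge at Q.
End slopes at the hinge Q, treating each span as simply supported:
  span PQ: triangular load, peak 34.3: 7w₀L³/(360EI) = 117.1/EI
  span QR: point load 126.3 at a = 7.88: Pab(L + b)/(6LEI) = 208.9/EI
  span QR: point load 81 at a = 7.2: Pab(L + b)/(6LEI) = 210/EI
  relative rotation θ_0 = (117.1 + 418.9)/EI = 536/EI
A unit hogging moment at Q produces rotation L₁/(3EI) + L₂/(3EI) = 4.867/EI.
Slope continuity at Q: θ_0 = M_Q·4.867/EI, so M_Q = 536/4.867 = 110.1 kip·ft (hogging).
Span PQ, ΣM about P with M_Q applied at Q: R_Q^{PQ}·5.6 = 179.3 + 110.1, so R_Q^{PQ} = 51.68 kip and R_P = 96.04 − 51.68 = 44.36 kip.
Span QR, ΣM about R: R_Q^{QR}·9 = 287.3 + 110.1, so R_Q^{QR} = 44.15 kip and R_R = 207.3 − 44.15 = 163.1 kip.
R_Q = 51.68 + 44.15 = 95.83 kip.

R_Q = 95.83 kip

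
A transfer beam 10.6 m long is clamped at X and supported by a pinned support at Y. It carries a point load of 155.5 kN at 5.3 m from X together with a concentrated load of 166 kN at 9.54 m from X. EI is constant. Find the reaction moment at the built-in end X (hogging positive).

Take the reaction at Y as the redundant and release it; the primary structure is a cantilever fixed at X.
Primary-structure tip deflection at Y by superposition:
  point load 155.5 at a = 5.3: Pa²(3L − a)/(6EI) = 19292/EI
  point load 166 at a = 9.54: Pa²(3L − a)/(6EI) = 56050/EI
  δ_0 = 75342/EI
Flexibility coefficient — unit upward force at Y: δ_{YY} = L³/(3EI) = 397/EI.
The prop prevents deflection at Y: R_Y = δ_0/δ_{YY} = 75342/397 = 189.8 kN.
Moment equilibrium about X: M_X = Σ(load moments about X) − R_Y·L = 2408 − 189.8×10.6 = 396.2 kN·m.

M_X = 396.2 kN·m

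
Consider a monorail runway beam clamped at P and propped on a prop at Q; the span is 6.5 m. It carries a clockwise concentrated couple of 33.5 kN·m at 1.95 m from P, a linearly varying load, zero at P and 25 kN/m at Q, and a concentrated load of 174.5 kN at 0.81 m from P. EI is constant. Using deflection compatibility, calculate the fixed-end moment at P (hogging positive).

M_P = 185.5 kN·m

Remove the prop at Q; the released (primary) structure is a cantilever built in at P.
Free-end deflection of the primary structure under the applied loading (downward +):
  clockwise couple 33.5 at a = 1.95: M₀a(2L − a)/(2EI) = 360.9/EI
  triangular load, peak 25 at the free end: 11w₀L⁴/(120EI) = 4091/EI
  point load 174.5 at a = 0.81: Pa²(3L − a)/(6EI) = 356.6/EI
  δ_0 = 4808/EI
Flexibility coefficient — unit upward force at Q: δ_{QQ} = L³/(3EI) = 91.54/EI.
Compatibility at Q: δ_0 − R_Q·δ_{QQ} = 0, so R_Q = 4808/91.54 = 52.53 kN.
Moment equilibrium about P: M_P = Σ(load moments about P) − R_Q·L = 526.9 − 52.53×6.5 = 185.5 kN·m.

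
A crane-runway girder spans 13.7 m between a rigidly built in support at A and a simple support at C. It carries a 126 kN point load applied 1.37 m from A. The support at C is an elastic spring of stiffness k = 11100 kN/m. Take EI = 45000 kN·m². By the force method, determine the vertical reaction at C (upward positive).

R_C = 1.818 kN

Remove the prop at C; the released (primary) structure is a cantilever built in at A.
Deflection at C on the released cantilever, summing each load's contribution:
  point load 126 at a = 1.37: Pa²(3L − a)/(6EI) = 1566/EI
Flexibility coefficient — unit upward force at C: δ_{CC} = L³/(3EI) = 857.1/EI.
With EI = 45000 kN·m²: δ_0 = 0.034799 m and δ_{CC} = 0.019047 m/kN.
Compatibility — the spring shortens by R_C/k under the reaction it provides: δ_0 − R_C·δ_{CC} = R_C/k. With 1/k = 0.00009 m/kN, R_C = δ_0 / (δ_{CC} + 1/k) = 0.034799 / (0.019047 + 0.00009) = 1.818 kN.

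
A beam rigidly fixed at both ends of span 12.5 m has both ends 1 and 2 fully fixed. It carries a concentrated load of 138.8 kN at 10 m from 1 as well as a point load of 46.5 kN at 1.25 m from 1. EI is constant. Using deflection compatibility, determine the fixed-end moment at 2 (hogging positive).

M_2 = 227.3 kN·m

Take the two fixed-end moments M_1, M_2 as redundants; the released structure is the simple span 12.
On the primary (simply-supported) span, the end slopes from the loading are:
  at 1: point load 138.8 at a = 10: Pab(L + b)/(6LEI) = 694/EI
  at 2: point load 138.8 at a = 10: Pab(L + a)/(6LEI) = 1041/EI
  at 1: point load 46.5 at a = 1.25: Pab(L + b)/(6LEI) = 207.1/EI
  at 2: point load 46.5 at a = 1.25: Pab(L + a)/(6LEI) = 119.9/EI
  θ_10 = 901.1/EI,  θ_20 = 1161/EI
Flexibility coefficients: a unit moment at one end gives L/(3EI) there and L/(6EI) at the far end, so f₁₁ = f₂₂ = 4.167/EI and f₁₂ = f₂₁ = 2.083/EI.
Compatibility — zero rotation at each built-in end:
  4.167 M_1 + 2.083 M_2 = 901.1
  2.083 M_1 + 4.167 M_2 = 1161
Solving the pair gives M_1 = 102.6 kN·m and M_2 = 227.3 kN·m (hogging).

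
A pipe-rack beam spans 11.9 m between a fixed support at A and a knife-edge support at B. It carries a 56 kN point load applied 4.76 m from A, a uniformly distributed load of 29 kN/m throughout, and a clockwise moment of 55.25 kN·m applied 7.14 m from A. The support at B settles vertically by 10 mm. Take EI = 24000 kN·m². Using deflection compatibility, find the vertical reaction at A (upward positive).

Choose R_B as the redundant. The primary structure is the cantilever fixed at A.
Free-end deflection of the primary structure under the applied loading (downward +):
  point load 56 at a = 4.76: Pa²(3L − a)/(6EI) = 6543/EI
  UDL 29: wL⁴/(8EI) = 72694/EI
  clockwise couple 55.25 at a = 7.14: M₀a(2L − a)/(2EI) = 3286/EI
  δ_0 = 82523/EI
Flexibility coefficient — unit upward force at B: δ_{BB} = L³/(3EI) = 561.7/EI.
With EI = 24000 kN·m²: δ_0 = 3.4384 m and δ_{BB} = 0.023405 m/kN.
Compatibility — the beam at B must follow the support down by 0.01 m: δ_0 − R_B·δ_{BB} = 0.01, so R_B = (3.4384 − 0.01)/0.023405 = 146.5 kN.
Vertical equilibrium: R_A = ΣP − R_B = 401.1 − 146.5 = 254.6 kN.

R_A = 254.6 kN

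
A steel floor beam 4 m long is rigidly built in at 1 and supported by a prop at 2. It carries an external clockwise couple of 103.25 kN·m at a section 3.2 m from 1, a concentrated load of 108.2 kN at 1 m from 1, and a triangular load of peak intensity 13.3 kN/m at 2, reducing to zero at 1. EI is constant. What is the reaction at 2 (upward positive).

Release the roller at 2. Primary structure: cantilever fixed at 1.
Primary-structure tip deflection at 2 by superposition:
  clockwise couple 103.25 at a = 3.2: M₀a(2L − a)/(2EI) = 793/EI
  point load 108.2 at a = 1: Pa²(3L − a)/(6EI) = 198.4/EI
  triangular load, peak 13.3 at the free end: 11w₀L⁴/(120EI) = 312.1/EI
  δ_0 = 1303/EI
Tip deflection under a unit load at 2: L³/(3EI) = 21.33/EI.
The prop prevents deflection at 2: R_2 = δ_0/δ_{22} = 1303/21.33 = 61.1 kN.

R_2 = 61.1 kN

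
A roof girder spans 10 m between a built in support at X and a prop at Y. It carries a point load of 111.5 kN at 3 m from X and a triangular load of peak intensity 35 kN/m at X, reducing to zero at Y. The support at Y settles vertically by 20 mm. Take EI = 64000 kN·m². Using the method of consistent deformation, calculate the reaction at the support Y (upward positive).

R_Y = 44.71 kN

Remove the prop at Y; the released (primary) structure is a cantilever built in at X.
Deflection at Y on the released cantilever, summing each load's contribution:
  point load 111.5 at a = 3: Pa²(3L − a)/(6EI) = 4516/EI
  triangular load, peak 35 at the fixed end: w₀L⁴/(30EI) = 11667/EI
  δ_0 = 16182/EI
Tip deflection under a unit load at Y: L³/(3EI) = 333.3/EI.
With EI = 64000 kN·m²: δ_0 = 0.25285 m and δ_{YY} = 0.005208 m/kN.
Compatibility — the beam at Y must follow the support down by 0.02 m: δ_0 − R_Y·δ_{YY} = 0.02, so R_Y = (0.25285 − 0.02)/0.005208 = 44.71 kN.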